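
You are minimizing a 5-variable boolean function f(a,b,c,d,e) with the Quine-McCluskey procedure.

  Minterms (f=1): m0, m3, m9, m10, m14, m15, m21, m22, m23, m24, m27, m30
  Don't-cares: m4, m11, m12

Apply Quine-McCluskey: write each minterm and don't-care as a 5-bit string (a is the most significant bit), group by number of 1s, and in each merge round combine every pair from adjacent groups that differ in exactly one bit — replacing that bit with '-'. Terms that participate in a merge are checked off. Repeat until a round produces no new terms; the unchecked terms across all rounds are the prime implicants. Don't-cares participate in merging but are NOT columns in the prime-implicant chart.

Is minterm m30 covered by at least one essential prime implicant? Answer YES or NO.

size-2^0 implicants → 00000(✓)  00011(✓)  00100(✓)  01001(✓)  01010(✓)  01011(✓)  01100(✓)  01110(✓)  01111(✓)  10101(✓)  10110(✓)  10111(✓)  11000  11011(✓)  11110(✓)
size-2^1 implicants → -1011  -1110  0-011  0-100  00-00  01-10(✓)  01-11(✓)  010-1  0101-(✓)  011-0  0111-(✓)  1-110  101-1  1011-
size-2^2 implicants → 01-1-
Unchecked terms (primes): -1011, -1110, 0-011, 0-100, 00-00, 01-1-, 010-1, 011-0, 1-110, 101-1, 1011-, 11000
Minterm coverage:
  m0 ⊆ 00-00 [E]
  m3 ⊆ 0-011 [E]
  m9 ⊆ 010-1 [E]
  m10 ⊆ 01-1- [E]
  m14 ⊆ -1110,01-1-,011-0
  m15 ⊆ 01-1- [E]
  m21 ⊆ 101-1 [E]
  m22 ⊆ 1-110,1011-
  m23 ⊆ 101-1,1011-
  m24 ⊆ 11000 [E]
  m27 ⊆ -1011 [E]
  m30 ⊆ -1110,1-110
E = {-1011, 0-011, 00-00, 01-1-, 010-1, 101-1, 11000}

NO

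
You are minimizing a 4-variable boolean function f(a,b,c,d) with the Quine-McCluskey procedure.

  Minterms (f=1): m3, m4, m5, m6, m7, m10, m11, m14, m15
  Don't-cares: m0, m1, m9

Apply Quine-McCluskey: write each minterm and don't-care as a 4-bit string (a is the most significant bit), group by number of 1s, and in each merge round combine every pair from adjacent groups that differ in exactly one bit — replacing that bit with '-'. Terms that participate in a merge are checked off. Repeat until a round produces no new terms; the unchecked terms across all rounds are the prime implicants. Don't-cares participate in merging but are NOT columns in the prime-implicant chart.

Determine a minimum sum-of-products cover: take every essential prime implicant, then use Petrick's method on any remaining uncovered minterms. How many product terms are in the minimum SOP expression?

Round 0: 0000✓ 0001✓ 0011✓ 0100✓ 0101✓ 0110✓ 0111✓ 1001✓ 1010✓ 1011✓ 1110✓ 1111✓
Round 1: -001✓ -011✓ -110✓ -111✓ 0-00✓ 0-01✓ 0-11✓ 00-1✓ 000-✓ 01-0✓ 01-1✓ 010-✓ 011-✓ 1-10✓ 1-11✓ 10-1✓ 101-✓ 111-✓
Round 2: --11 -0-1 -11- 0--1 0-0- 01-- 1-1-
PIs = {--11, -0-1, -11-, 0--1, 0-0-, 01--, 1-1-}
Coverage chart:
  m3: --11,-0-1,0--1
  m4: 0-0-,01--
  m5: 0--1,0-0-,01--
  m6: -11-,01--
  m7: --11,-11-,0--1,01--
  m10: 1-1- ←essential
  m11: --11,-0-1,1-1-
  m14: -11-,1-1-
  m15: --11,-11-,1-1-
Essential: 1-1-
Petrick residual → --11, 01--
Min cover (3 terms): cd + a'b + ac

3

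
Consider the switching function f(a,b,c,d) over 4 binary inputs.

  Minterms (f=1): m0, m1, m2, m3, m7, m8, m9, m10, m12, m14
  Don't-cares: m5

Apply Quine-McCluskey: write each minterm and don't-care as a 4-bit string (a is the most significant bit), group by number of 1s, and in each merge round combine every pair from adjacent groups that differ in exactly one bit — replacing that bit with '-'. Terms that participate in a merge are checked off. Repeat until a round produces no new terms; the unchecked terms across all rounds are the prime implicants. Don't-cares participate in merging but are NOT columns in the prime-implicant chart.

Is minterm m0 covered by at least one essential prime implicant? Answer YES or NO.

YES

[col 0] 0000*, 0001*, 0010*, 0011*, 0101*, 0111*, 1000*, 1001*, 1010*, 1100*, 1110*
[col 1] -000*, -001*, -010*, 0-01*, 0-11*, 00-0*, 00-1*, 000-*, 001-*, 01-1*, 1-00*, 1-10*, 10-0*, 100-*, 11-0*
[col 2] -0-0, -00-, 0--1, 00--, 1--0
Prime implicants: -0-0, -00-, 0--1, 00--, 1--0
PI chart (minterm → PIs covering it):
  0 | -0-0,-00-,00--
  1 | -00-,0--1,00--
  2 | -0-0,00--
  3 | 0--1,00--
  7 | 0--1  (sole → essential)
  8 | -0-0,-00-,1--0
  9 | -00-  (sole → essential)
  10 | -0-0,1--0
  12 | 1--0  (sole → essential)
  14 | 1--0  (sole → essential)
Essential prime implicants: -00-, 0--1, 1--0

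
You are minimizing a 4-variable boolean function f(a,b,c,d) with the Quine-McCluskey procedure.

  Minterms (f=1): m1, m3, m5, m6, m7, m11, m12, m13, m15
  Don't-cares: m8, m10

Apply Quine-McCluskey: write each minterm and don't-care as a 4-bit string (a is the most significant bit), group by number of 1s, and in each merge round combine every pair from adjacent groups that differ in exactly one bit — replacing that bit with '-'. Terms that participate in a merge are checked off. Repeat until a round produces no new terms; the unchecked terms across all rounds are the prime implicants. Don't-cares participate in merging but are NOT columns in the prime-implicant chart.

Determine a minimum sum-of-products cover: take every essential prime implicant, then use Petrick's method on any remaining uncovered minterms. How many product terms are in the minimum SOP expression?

4

Round 0: 0001✓ 0011✓ 0101✓ 0110✓ 0111✓ 1000✓ 1010✓ 1011✓ 1100✓ 1101✓ 1111✓
Round 1: -011✓ -101✓ -111✓ 0-01✓ 0-11✓ 00-1✓ 01-1✓ 011- 1-00 1-11✓ 10-0 101- 11-1✓ 110-
Round 2: --11 -1-1 0--1
PIs = {--11, -1-1, 0--1, 011-, 1-00, 10-0, 101-, 110-}
Coverage chart:
  m1: 0--1 ←essential
  m3: --11,0--1
  m5: -1-1,0--1
  m6: 011- ←essential
  m7: --11,-1-1,0--1,011-
  m11: --11,101-
  m12: 1-00,110-
  m13: -1-1,110-
  m15: --11,-1-1
Essential: 0--1, 011-
Petrick residual → --11, 110-
Min cover (4 terms): cd + a'd + a'bc + abc'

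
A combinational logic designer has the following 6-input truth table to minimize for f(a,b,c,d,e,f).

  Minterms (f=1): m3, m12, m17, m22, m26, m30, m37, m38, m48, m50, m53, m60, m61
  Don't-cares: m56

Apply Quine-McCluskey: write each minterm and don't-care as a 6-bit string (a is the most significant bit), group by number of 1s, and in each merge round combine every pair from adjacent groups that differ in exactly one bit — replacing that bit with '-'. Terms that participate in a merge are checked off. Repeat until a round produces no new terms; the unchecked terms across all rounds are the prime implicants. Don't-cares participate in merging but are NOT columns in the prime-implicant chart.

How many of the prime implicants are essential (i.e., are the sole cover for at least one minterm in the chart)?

Round 0: 000011 001100 010001 010110✓ 011010✓ 011110✓ 100101✓ 100110 110000✓ 110010✓ 110101✓ 111000✓ 111100✓ 111101✓
Round 1: 01-110 011-10 1-0101 11-000 11-101 1100-0 111-00 11110-
PIs = {000011, 001100, 01-110, 010001, 011-10, 1-0101, 100110, 11-000, 11-101, 1100-0, 111-00, 11110-}
Coverage chart:
  m3: 000011 ←essential
  m12: 001100 ←essential
  m17: 010001 ←essential
  m22: 01-110 ←essential
  m26: 011-10 ←essential
  m30: 01-110,011-10
  m37: 1-0101 ←essential
  m38: 100110 ←essential
  m48: 11-000,1100-0
  m50: 1100-0 ←essential
  m53: 1-0101,11-101
  m60: 111-00,11110-
  m61: 11-101,11110-
Essential: 000011, 001100, 01-110, 010001, 011-10, 1-0101, 100110, 1100-0

8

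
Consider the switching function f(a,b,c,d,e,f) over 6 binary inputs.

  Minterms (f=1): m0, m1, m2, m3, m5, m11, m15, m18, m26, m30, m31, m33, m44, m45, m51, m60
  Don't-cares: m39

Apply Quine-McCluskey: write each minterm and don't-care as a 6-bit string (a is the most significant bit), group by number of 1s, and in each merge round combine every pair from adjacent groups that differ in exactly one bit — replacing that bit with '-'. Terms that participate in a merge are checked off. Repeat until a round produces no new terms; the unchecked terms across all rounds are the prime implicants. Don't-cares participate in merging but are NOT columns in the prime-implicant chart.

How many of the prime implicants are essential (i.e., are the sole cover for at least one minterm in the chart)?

[col 0] 000000*, 000001*, 000010*, 000011*, 000101*, 001011*, 001111*, 010010*, 011010*, 011110*, 011111*, 100001*, 100111, 101100*, 101101*, 110011, 111100*
[col 1] -00001, 0-0010, 0-1111, 00-011, 000-01, 0000-0*, 0000-1*, 00000-*, 00001-*, 001-11, 01-010, 011-10, 01111-, 1-1100, 10110-
[col 2] 0000--
Prime implicants: -00001, 0-0010, 0-1111, 00-011, 000-01, 0000--, 001-11, 01-010, 011-10, 01111-, 1-1100, 100111, 10110-, 110011
PI chart (minterm → PIs covering it):
  0 | 0000--  (sole → essential)
  1 | -00001,000-01,0000--
  2 | 0-0010,0000--
  3 | 00-011,0000--
  5 | 000-01  (sole → essential)
  11 | 00-011,001-11
  15 | 0-1111,001-11
  18 | 0-0010,01-010
  26 | 01-010,011-10
  30 | 011-10,01111-
  31 | 0-1111,01111-
  33 | -00001  (sole → essential)
  44 | 1-1100,10110-
  45 | 10110-  (sole → essential)
  51 | 110011  (sole → essential)
  60 | 1-1100  (sole → essential)
Essential prime implicants: -00001, 000-01, 0000--, 1-1100, 10110-, 110011

6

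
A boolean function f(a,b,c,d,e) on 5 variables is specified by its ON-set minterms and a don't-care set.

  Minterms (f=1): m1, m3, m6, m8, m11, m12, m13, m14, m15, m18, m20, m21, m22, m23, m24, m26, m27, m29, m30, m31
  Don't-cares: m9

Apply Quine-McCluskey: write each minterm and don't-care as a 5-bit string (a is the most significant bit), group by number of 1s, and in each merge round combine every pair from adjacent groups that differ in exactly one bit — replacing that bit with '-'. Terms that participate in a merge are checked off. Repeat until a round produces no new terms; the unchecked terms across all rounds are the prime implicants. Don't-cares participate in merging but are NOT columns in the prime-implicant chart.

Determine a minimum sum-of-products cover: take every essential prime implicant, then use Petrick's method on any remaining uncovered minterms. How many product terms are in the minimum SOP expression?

[col 0] 00001*, 00011*, 00110*, 01000*, 01001*, 01011*, 01100*, 01101*, 01110*, 01111*, 10010*, 10100*, 10101*, 10110*, 10111*, 11000*, 11010*, 11011*, 11101*, 11110*, 11111*
[col 1] -0110*, -1000, -1011*, -1101*, -1110*, -1111*, 0-001*, 0-011*, 0-110*, 000-1*, 01-00*, 01-01*, 01-11*, 010-1*, 0100-*, 011-0*, 011-1*, 0110-*, 0111-*, 1-010*, 1-101*, 1-110*, 1-111*, 10-10*, 101-0*, 101-1*, 1010-*, 1011-*, 11-10*, 11-11*, 110-0, 1101-*, 111-1*, 1111-*
[col 2] --110, -1-11, -11-1, -111-, 0-0-1, 01--1, 01-0-, 011--, 1--10, 1-1-1, 1-11-, 101--, 11-1-
Prime implicants: --110, -1-11, -1000, -11-1, -111-, 0-0-1, 01--1, 01-0-, 011--, 1--10, 1-1-1, 1-11-, 101--, 11-1-, 110-0
PI chart (minterm → PIs covering it):
  1 | 0-0-1  (sole → essential)
  3 | 0-0-1  (sole → essential)
  6 | --110  (sole → essential)
  8 | -1000,01-0-
  11 | -1-11,0-0-1,01--1
  12 | 01-0-,011--
  13 | -11-1,01--1,01-0-,011--
  14 | --110,-111-,011--
  15 | -1-11,-11-1,-111-,01--1,011--
  18 | 1--10  (sole → essential)
  20 | 101--  (sole → essential)
  21 | 1-1-1,101--
  22 | --110,1--10,1-11-,101--
  23 | 1-1-1,1-11-,101--
  24 | -1000,110-0
  26 | 1--10,11-1-,110-0
  27 | -1-11,11-1-
  29 | -11-1,1-1-1
  30 | --110,-111-,1--10,1-11-,11-1-
  31 | -1-11,-11-1,-111-,1-1-1,1-11-,11-1-
Essential prime implicants: --110, 0-0-1, 1--10, 101--
Petrick residual → -1-11, -1000, -11-1, 01-0-
Minimum SOP uses 8 PIs: cde' + bde + bc'd'e' + bce + a'c'e + a'bd' + ade' + ab'c

8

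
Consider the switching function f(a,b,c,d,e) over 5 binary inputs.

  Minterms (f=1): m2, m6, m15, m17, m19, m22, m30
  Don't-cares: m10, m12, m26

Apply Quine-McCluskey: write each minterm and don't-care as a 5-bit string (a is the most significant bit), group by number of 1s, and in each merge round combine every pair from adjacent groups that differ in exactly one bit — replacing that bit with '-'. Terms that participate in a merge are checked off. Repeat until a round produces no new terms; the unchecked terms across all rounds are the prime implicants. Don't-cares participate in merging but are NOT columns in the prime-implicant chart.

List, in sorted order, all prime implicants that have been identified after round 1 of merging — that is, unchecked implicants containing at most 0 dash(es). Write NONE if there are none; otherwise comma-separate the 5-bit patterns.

01100, 01111

size-2^0 implicants → 00010(✓)  00110(✓)  01010(✓)  01100  01111  10001(✓)  10011(✓)  10110(✓)  11010(✓)  11110(✓)
size-2^1 implicants → -0110  -1010  0-010  00-10  1-110  100-1  11-10
Unchecked terms (primes): -0110, -1010, 0-010, 00-10, 01100, 01111, 1-110, 100-1, 11-10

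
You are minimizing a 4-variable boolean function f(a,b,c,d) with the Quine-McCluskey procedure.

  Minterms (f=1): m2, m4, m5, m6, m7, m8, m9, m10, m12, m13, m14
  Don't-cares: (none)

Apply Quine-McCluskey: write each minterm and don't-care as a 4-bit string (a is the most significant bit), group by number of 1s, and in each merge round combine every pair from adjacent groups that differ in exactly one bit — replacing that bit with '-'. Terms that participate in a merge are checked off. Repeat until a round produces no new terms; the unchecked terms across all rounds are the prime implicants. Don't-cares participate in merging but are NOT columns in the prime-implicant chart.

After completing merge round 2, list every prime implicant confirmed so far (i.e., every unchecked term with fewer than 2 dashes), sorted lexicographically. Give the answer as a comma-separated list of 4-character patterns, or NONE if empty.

Round 0: 0010✓ 0100✓ 0101✓ 0110✓ 0111✓ 1000✓ 1001✓ 1010✓ 1100✓ 1101✓ 1110✓
Round 1: -010✓ -100✓ -101✓ -110✓ 0-10✓ 01-0✓ 01-1✓ 010-✓ 011-✓ 1-00✓ 1-01✓ 1-10✓ 10-0✓ 100-✓ 11-0✓ 110-✓
Round 2: --10 -1-0 -10- 01-- 1--0 1-0-
PIs = {--10, -1-0, -10-, 01--, 1--0, 1-0-}

NONE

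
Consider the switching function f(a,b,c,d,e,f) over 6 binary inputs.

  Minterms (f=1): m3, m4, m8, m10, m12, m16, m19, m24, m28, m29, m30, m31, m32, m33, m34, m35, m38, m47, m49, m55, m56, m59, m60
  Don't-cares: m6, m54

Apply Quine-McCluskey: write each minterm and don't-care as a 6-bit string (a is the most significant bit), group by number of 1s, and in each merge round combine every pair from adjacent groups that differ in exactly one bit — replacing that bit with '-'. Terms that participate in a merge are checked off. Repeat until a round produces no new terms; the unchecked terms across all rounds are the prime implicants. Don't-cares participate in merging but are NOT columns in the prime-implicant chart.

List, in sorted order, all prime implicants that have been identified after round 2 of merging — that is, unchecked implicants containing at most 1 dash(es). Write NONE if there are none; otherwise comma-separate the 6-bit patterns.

-00011, -00110, 0-0011, 00-100, 0001-0, 0010-0, 01-000, 1-0001, 1-0110, 100-10, 101111, 11011-, 111011

[col 0] 000011*, 000100*, 000110*, 001000*, 001010*, 001100*, 010000*, 010011*, 011000*, 011100*, 011101*, 011110*, 011111*, 100000*, 100001*, 100010*, 100011*, 100110*, 101111, 110001*, 110110*, 110111*, 111000*, 111011, 111100*
[col 1] -00011, -00110, -11000*, -11100*, 0-0011, 0-1000*, 0-1100*, 00-100, 0001-0, 001-00*, 0010-0, 01-000, 011-00*, 0111-0*, 0111-1*, 01110-*, 01111-*, 1-0001, 1-0110, 100-10, 1000-0*, 1000-1*, 10000-*, 10001-*, 11011-, 111-00*
[col 2] -11-00, 0-1-00, 0111--, 1000--
Prime implicants: -00011, -00110, -11-00, 0-0011, 0-1-00, 00-100, 0001-0, 0010-0, 01-000, 0111--, 1-0001, 1-0110, 100-10, 1000--, 101111, 11011-, 111011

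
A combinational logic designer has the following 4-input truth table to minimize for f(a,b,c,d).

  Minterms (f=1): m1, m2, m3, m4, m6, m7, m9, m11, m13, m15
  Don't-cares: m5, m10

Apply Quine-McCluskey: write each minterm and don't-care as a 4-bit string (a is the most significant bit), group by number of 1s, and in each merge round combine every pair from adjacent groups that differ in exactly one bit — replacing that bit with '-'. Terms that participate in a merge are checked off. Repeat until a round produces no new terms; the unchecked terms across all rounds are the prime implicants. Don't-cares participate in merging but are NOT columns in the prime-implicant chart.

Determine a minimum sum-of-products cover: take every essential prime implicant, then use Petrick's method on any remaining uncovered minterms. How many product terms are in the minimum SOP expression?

3

[col 0] 0001*, 0010*, 0011*, 0100*, 0101*, 0110*, 0111*, 1001*, 1010*, 1011*, 1101*, 1111*
[col 1] -001*, -010*, -011*, -101*, -111*, 0-01*, 0-10*, 0-11*, 00-1*, 001-*, 01-0*, 01-1*, 010-*, 011-*, 1-01*, 1-11*, 10-1*, 101-*, 11-1*
[col 2] --01*, --11*, -0-1*, -01-, -1-1*, 0--1*, 0-1-, 01--, 1--1*
[col 3] ---1
Prime implicants: ---1, -01-, 0-1-, 01--
PI chart (minterm → PIs covering it):
  1 | ---1  (sole → essential)
  2 | -01-,0-1-
  3 | ---1,-01-,0-1-
  4 | 01--  (sole → essential)
  6 | 0-1-,01--
  7 | ---1,0-1-,01--
  9 | ---1  (sole → essential)
  11 | ---1,-01-
  13 | ---1  (sole → essential)
  15 | ---1  (sole → essential)
Essential prime implicants: ---1, 01--
Petrick residual → -01-
Minimum SOP uses 3 PIs: d + b'c + a'b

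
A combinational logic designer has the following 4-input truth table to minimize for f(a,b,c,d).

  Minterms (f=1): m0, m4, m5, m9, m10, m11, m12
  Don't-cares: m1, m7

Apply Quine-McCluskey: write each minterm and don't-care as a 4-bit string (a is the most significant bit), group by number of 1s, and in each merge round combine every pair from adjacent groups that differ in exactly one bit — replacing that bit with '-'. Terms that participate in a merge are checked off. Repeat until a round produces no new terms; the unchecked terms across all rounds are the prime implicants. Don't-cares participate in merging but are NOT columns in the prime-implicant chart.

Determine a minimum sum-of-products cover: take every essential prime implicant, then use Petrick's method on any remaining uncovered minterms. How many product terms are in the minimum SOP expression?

[col 0] 0000*, 0001*, 0100*, 0101*, 0111*, 1001*, 1010*, 1011*, 1100*
[col 1] -001, -100, 0-00*, 0-01*, 000-*, 01-1, 010-*, 10-1, 101-
[col 2] 0-0-
Prime implicants: -001, -100, 0-0-, 01-1, 10-1, 101-
PI chart (minterm → PIs covering it):
  0 | 0-0-  (sole → essential)
  4 | -100,0-0-
  5 | 0-0-,01-1
  9 | -001,10-1
  10 | 101-  (sole → essential)
  11 | 10-1,101-
  12 | -100  (sole → essential)
Essential prime implicants: -100, 0-0-, 101-
Petrick residual → -001
Minimum SOP uses 4 PIs: b'c'd + bc'd' + a'c' + ab'c

4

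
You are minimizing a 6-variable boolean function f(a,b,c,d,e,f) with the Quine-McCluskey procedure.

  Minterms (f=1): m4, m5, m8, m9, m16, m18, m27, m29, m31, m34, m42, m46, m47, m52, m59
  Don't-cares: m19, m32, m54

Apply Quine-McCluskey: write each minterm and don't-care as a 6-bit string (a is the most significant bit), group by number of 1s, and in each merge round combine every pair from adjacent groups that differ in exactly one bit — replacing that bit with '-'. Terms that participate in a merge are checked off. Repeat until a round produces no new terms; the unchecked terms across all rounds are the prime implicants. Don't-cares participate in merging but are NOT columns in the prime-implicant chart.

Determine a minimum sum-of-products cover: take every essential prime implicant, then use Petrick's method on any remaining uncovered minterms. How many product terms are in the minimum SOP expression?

Round 0: 000100✓ 000101✓ 001000✓ 001001✓ 010000✓ 010010✓ 010011✓ 011011✓ 011101✓ 011111✓ 100000✓ 100010✓ 101010✓ 101110✓ 101111✓ 110100✓ 110110✓ 111011✓
Round 1: -11011 00010- 00100- 01-011 0100-0 01001- 011-11 0111-1 10-010 1000-0 101-10 10111- 1101-0
PIs = {-11011, 00010-, 00100-, 01-011, 0100-0, 01001-, 011-11, 0111-1, 10-010, 1000-0, 101-10, 10111-, 1101-0}
Coverage chart:
  m4: 00010- ←essential
  m5: 00010- ←essential
  m8: 00100- ←essential
  m9: 00100- ←essential
  m16: 0100-0 ←essential
  m18: 0100-0,01001-
  m27: -11011,01-011,011-11
  m29: 0111-1 ←essential
  m31: 011-11,0111-1
  m34: 10-010,1000-0
  m42: 10-010,101-10
  m46: 101-10,10111-
  m47: 10111- ←essential
  m52: 1101-0 ←essential
  m59: -11011 ←essential
Essential: -11011, 00010-, 00100-, 0100-0, 0111-1, 10111-, 1101-0
Petrick residual → 10-010
Min cover (8 terms): bcd'ef + a'b'c'de' + a'b'cd'e' + a'bc'd'f' + a'bcdf + ab'd'ef' + ab'cde + abc'df'

8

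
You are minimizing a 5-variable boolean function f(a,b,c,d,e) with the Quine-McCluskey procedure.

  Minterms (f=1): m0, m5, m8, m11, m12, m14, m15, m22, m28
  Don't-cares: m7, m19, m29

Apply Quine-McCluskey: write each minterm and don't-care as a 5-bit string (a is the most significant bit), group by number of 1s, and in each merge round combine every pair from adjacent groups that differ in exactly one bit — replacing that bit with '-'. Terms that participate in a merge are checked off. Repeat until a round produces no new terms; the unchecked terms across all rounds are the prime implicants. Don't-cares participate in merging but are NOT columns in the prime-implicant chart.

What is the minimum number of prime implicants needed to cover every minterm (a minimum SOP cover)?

6

[col 0] 00000*, 00101*, 00111*, 01000*, 01011*, 01100*, 01110*, 01111*, 10011, 10110, 11100*, 11101*
[col 1] -1100, 0-000, 0-111, 001-1, 01-00, 01-11, 011-0, 0111-, 1110-
Prime implicants: -1100, 0-000, 0-111, 001-1, 01-00, 01-11, 011-0, 0111-, 10011, 10110, 1110-
PI chart (minterm → PIs covering it):
  0 | 0-000  (sole → essential)
  5 | 001-1  (sole → essential)
  8 | 0-000,01-00
  11 | 01-11  (sole → essential)
  12 | -1100,01-00,011-0
  14 | 011-0,0111-
  15 | 0-111,01-11,0111-
  22 | 10110  (sole → essential)
  28 | -1100,1110-
Essential prime implicants: 0-000, 001-1, 01-11, 10110
Petrick residual → -1100, 011-0
Minimum SOP uses 6 PIs: bcd'e' + a'c'd'e' + a'b'ce + a'bde + a'bce' + ab'cde'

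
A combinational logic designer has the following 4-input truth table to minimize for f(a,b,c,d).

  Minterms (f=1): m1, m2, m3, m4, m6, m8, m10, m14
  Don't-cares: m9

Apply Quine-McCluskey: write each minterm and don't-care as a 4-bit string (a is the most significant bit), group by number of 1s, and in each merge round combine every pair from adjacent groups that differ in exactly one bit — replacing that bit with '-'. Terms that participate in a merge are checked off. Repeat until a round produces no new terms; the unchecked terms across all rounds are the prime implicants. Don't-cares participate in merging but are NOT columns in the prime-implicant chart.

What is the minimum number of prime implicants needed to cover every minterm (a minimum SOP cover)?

[col 0] 0001*, 0010*, 0011*, 0100*, 0110*, 1000*, 1001*, 1010*, 1110*
[col 1] -001, -010*, -110*, 0-10*, 00-1, 001-, 01-0, 1-10*, 10-0, 100-
[col 2] --10
Prime implicants: --10, -001, 00-1, 001-, 01-0, 10-0, 100-
PI chart (minterm → PIs covering it):
  1 | -001,00-1
  2 | --10,001-
  3 | 00-1,001-
  4 | 01-0  (sole → essential)
  6 | --10,01-0
  8 | 10-0,100-
  10 | --10,10-0
  14 | --10  (sole → essential)
Essential prime implicants: --10, 01-0
Petrick residual → 00-1, 10-0
Minimum SOP uses 4 PIs: cd' + a'b'd + a'bd' + ab'd'

4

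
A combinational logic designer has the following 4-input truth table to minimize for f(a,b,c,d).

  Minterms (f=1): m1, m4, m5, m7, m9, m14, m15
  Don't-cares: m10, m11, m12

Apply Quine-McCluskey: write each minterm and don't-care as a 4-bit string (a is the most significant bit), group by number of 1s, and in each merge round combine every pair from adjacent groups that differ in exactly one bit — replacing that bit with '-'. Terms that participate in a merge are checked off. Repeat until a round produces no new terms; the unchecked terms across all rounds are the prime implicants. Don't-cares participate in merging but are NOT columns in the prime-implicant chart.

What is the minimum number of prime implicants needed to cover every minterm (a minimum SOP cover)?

4

Round 0: 0001✓ 0100✓ 0101✓ 0111✓ 1001✓ 1010✓ 1011✓ 1100✓ 1110✓ 1111✓
Round 1: -001 -100 -111 0-01 01-1 010- 1-10✓ 1-11✓ 10-1 101-✓ 11-0 111-✓
Round 2: 1-1-
PIs = {-001, -100, -111, 0-01, 01-1, 010-, 1-1-, 10-1, 11-0}
Coverage chart:
  m1: -001,0-01
  m4: -100,010-
  m5: 0-01,01-1,010-
  m7: -111,01-1
  m9: -001,10-1
  m14: 1-1-,11-0
  m15: -111,1-1-
(no essential prime implicants)
Petrick residual → -001, -100, 01-1, 1-1-
Min cover (4 terms): b'c'd + bc'd' + a'bd + ac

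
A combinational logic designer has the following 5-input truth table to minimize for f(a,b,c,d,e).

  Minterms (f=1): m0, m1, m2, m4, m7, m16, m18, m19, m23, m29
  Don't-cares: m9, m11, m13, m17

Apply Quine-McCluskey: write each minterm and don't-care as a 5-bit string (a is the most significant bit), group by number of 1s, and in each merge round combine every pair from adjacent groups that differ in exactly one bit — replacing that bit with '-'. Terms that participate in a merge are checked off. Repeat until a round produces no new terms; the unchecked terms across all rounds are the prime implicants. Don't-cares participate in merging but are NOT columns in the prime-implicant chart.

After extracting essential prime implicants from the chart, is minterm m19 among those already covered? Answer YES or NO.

NO

[col 0] 00000*, 00001*, 00010*, 00100*, 00111*, 01001*, 01011*, 01101*, 10000*, 10001*, 10010*, 10011*, 10111*, 11101*
[col 1] -0000*, -0001*, -0010*, -0111, -1101, 0-001, 00-00, 000-0*, 0000-*, 01-01, 010-1, 10-11, 100-0*, 100-1*, 1000-*, 1001-*
[col 2] -00-0, -000-, 100--
Prime implicants: -00-0, -000-, -0111, -1101, 0-001, 00-00, 01-01, 010-1, 10-11, 100--
PI chart (minterm → PIs covering it):
  0 | -00-0,-000-,00-00
  1 | -000-,0-001
  2 | -00-0  (sole → essential)
  4 | 00-00  (sole → essential)
  7 | -0111  (sole → essential)
  16 | -00-0,-000-,100--
  18 | -00-0,100--
  19 | 10-11,100--
  23 | -0111,10-11
  29 | -1101  (sole → essential)
Essential prime implicants: -00-0, -0111, -1101, 00-00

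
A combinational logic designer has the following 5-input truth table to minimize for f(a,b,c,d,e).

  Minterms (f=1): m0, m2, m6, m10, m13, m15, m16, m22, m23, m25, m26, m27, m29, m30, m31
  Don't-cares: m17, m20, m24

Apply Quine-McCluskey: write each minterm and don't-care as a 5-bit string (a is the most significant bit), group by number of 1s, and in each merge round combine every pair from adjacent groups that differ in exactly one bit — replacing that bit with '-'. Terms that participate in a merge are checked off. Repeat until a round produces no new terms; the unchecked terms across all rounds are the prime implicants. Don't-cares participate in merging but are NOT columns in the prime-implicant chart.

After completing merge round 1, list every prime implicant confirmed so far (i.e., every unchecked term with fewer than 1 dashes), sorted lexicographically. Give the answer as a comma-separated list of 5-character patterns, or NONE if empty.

[col 0] 00000*, 00010*, 00110*, 01010*, 01101*, 01111*, 10000*, 10001*, 10100*, 10110*, 10111*, 11000*, 11001*, 11010*, 11011*, 11101*, 11110*, 11111*
[col 1] -0000, -0110, -1010, -1101*, -1111*, 0-010, 00-10, 000-0, 011-1*, 1-000*, 1-001*, 1-110*, 1-111*, 10-00, 1000-*, 101-0, 1011-*, 11-01*, 11-10*, 11-11*, 110-0*, 110-1*, 1100-*, 1101-*, 111-1*, 1111-*
[col 2] -11-1, 1-00-, 1-11-, 11--1, 11-1-, 110--
Prime implicants: -0000, -0110, -1010, -11-1, 0-010, 00-10, 000-0, 1-00-, 1-11-, 10-00, 101-0, 11--1, 11-1-, 110--

NONE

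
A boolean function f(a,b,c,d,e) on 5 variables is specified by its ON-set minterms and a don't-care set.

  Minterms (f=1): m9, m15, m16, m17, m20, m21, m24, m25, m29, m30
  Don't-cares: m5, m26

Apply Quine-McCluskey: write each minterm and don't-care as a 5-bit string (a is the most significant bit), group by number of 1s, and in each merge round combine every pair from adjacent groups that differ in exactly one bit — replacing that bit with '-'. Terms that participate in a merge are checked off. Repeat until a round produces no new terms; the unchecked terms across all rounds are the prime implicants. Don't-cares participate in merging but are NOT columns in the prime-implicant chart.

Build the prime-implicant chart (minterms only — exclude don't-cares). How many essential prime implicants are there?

5

Round 0: 00101✓ 01001✓ 01111 10000✓ 10001✓ 10100✓ 10101✓ 11000✓ 11001✓ 11010✓ 11101✓ 11110✓
Round 1: -0101 -1001 1-000✓ 1-001✓ 1-101✓ 10-00✓ 10-01✓ 1000-✓ 1010-✓ 11-01✓ 11-10 110-0 1100-✓
Round 2: 1--01 1-00- 10-0-
PIs = {-0101, -1001, 01111, 1--01, 1-00-, 10-0-, 11-10, 110-0}
Coverage chart:
  m9: -1001 ←essential
  m15: 01111 ←essential
  m16: 1-00-,10-0-
  m17: 1--01,1-00-,10-0-
  m20: 10-0- ←essential
  m21: -0101,1--01,10-0-
  m24: 1-00-,110-0
  m25: -1001,1--01,1-00-
  m29: 1--01 ←essential
  m30: 11-10 ←essential
Essential: -1001, 01111, 1--01, 10-0-, 11-10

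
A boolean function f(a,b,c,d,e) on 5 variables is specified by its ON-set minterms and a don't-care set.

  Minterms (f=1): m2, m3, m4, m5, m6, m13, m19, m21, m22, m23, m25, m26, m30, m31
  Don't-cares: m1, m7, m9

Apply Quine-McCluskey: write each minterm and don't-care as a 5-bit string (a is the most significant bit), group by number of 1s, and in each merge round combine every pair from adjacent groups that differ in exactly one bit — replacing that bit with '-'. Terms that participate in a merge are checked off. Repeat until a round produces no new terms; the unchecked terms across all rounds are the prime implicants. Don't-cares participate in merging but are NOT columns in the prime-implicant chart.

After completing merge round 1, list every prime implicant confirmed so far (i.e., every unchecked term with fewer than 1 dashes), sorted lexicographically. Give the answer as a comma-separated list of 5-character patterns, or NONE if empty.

NONE

size-2^0 implicants → 00001(✓)  00010(✓)  00011(✓)  00100(✓)  00101(✓)  00110(✓)  00111(✓)  01001(✓)  01101(✓)  10011(✓)  10101(✓)  10110(✓)  10111(✓)  11001(✓)  11010(✓)  11110(✓)  11111(✓)
size-2^1 implicants → -0011(✓)  -0101(✓)  -0110(✓)  -0111(✓)  -1001  0-001(✓)  0-101(✓)  00-01(✓)  00-10(✓)  00-11(✓)  000-1(✓)  0001-(✓)  001-0(✓)  001-1(✓)  0010-(✓)  0011-(✓)  01-01(✓)  1-110(✓)  1-111(✓)  10-11(✓)  101-1(✓)  1011-(✓)  11-10  1111-(✓)
size-2^2 implicants → -0-11  -01-1  -011-  0--01  00--1  00-1-  001--  1-11-
Unchecked terms (primes): -0-11, -01-1, -011-, -1001, 0--01, 00--1, 00-1-, 001--, 1-11-, 11-10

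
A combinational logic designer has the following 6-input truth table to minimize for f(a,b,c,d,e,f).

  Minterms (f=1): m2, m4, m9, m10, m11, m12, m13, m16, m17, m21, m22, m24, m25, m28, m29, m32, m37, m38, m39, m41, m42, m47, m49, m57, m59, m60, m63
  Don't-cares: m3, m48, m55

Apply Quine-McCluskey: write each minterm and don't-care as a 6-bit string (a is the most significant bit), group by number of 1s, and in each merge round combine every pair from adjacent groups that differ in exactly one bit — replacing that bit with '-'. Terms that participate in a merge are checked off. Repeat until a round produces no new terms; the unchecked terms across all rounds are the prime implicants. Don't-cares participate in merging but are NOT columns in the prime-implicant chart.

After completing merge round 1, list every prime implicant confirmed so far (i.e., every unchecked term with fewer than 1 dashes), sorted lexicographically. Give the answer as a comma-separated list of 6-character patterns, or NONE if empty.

Round 0: 000010✓ 000011✓ 000100✓ 001001✓ 001010✓ 001011✓ 001100✓ 001101✓ 010000✓ 010001✓ 010101✓ 010110 011000✓ 011001✓ 011100✓ 011101✓ 100000✓ 100101✓ 100110✓ 100111✓ 101001✓ 101010✓ 101111✓ 110000✓ 110001✓ 110111✓ 111001✓ 111011✓ 111100✓ 111111✓
Round 1: -01001✓ -01010 -10000✓ -10001✓ -11001✓ -11100 0-1001✓ 0-1100✓ 0-1101✓ 00-010✓ 00-011✓ 00-100 00001-✓ 001-01✓ 0010-1 00101-✓ 00110-✓ 01-000✓ 01-001✓ 01-101✓ 010-01✓ 01000-✓ 011-00✓ 011-01✓ 01100-✓ 01110-✓ 1-0000 1-0111✓ 1-1001✓ 1-1111✓ 10-111✓ 1001-1 10011- 11-001✓ 11-111✓ 11000-✓ 111-11 1110-1
Round 2: --1001 -1-001 -1000- 0-1-01 0-110- 00-01- 01--01 01-00- 011-0- 1--111
PIs = {--1001, -01010, -1-001, -1000-, -11100, 0-1-01, 0-110-, 00-01-, 00-100, 0010-1, 01--01, 01-00-, 010110, 011-0-, 1--111, 1-0000, 1001-1, 10011-, 111-11, 1110-1}

010110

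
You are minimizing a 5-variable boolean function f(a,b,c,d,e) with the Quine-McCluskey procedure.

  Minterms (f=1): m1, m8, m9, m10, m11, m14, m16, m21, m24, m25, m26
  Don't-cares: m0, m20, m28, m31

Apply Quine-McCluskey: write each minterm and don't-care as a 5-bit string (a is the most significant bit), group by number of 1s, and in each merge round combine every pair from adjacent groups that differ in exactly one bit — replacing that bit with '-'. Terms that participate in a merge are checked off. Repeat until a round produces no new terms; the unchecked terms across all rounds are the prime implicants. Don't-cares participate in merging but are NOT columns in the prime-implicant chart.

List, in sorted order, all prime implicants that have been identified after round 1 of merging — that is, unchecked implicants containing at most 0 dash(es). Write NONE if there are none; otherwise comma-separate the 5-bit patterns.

11111

Round 0: 00000✓ 00001✓ 01000✓ 01001✓ 01010✓ 01011✓ 01110✓ 10000✓ 10100✓ 10101✓ 11000✓ 11001✓ 11010✓ 11100✓ 11111
Round 1: -0000✓ -1000✓ -1001✓ -1010✓ 0-000✓ 0-001✓ 0000-✓ 01-10 010-0✓ 010-1✓ 0100-✓ 0101-✓ 1-000✓ 1-100✓ 10-00✓ 1010- 11-00✓ 110-0✓ 1100-✓
Round 2: --000 -10-0 -100- 0-00- 010-- 1--00
PIs = {--000, -10-0, -100-, 0-00-, 01-10, 010--, 1--00, 1010-, 11111}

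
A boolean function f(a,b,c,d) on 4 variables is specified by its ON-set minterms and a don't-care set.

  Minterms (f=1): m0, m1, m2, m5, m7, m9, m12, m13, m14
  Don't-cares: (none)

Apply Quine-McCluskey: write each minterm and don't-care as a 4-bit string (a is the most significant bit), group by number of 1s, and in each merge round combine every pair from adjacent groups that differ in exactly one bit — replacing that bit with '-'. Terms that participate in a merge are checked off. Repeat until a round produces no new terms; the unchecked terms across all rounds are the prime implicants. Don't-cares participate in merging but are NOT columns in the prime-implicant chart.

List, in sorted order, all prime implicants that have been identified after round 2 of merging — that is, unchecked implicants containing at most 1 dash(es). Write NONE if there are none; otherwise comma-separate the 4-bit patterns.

size-2^0 implicants → 0000(✓)  0001(✓)  0010(✓)  0101(✓)  0111(✓)  1001(✓)  1100(✓)  1101(✓)  1110(✓)
size-2^1 implicants → -001(✓)  -101(✓)  0-01(✓)  00-0  000-  01-1  1-01(✓)  11-0  110-
size-2^2 implicants → --01
Unchecked terms (primes): --01, 00-0, 000-, 01-1, 11-0, 110-

00-0, 000-, 01-1, 11-0, 110-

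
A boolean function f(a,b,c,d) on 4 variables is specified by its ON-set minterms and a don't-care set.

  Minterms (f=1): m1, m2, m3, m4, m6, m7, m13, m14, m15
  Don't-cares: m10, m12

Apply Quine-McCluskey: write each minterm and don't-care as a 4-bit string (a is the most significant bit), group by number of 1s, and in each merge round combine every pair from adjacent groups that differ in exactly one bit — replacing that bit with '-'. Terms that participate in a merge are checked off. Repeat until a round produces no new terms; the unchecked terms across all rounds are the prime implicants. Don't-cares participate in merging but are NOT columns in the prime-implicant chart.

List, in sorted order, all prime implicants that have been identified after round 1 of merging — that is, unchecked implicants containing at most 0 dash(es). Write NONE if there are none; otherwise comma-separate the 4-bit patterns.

size-2^0 implicants → 0001(✓)  0010(✓)  0011(✓)  0100(✓)  0110(✓)  0111(✓)  1010(✓)  1100(✓)  1101(✓)  1110(✓)  1111(✓)
size-2^1 implicants → -010(✓)  -100(✓)  -110(✓)  -111(✓)  0-10(✓)  0-11(✓)  00-1  001-(✓)  01-0(✓)  011-(✓)  1-10(✓)  11-0(✓)  11-1(✓)  110-(✓)  111-(✓)
size-2^2 implicants → --10  -1-0  -11-  0-1-  11--
Unchecked terms (primes): --10, -1-0, -11-, 0-1-, 00-1, 11--

NONE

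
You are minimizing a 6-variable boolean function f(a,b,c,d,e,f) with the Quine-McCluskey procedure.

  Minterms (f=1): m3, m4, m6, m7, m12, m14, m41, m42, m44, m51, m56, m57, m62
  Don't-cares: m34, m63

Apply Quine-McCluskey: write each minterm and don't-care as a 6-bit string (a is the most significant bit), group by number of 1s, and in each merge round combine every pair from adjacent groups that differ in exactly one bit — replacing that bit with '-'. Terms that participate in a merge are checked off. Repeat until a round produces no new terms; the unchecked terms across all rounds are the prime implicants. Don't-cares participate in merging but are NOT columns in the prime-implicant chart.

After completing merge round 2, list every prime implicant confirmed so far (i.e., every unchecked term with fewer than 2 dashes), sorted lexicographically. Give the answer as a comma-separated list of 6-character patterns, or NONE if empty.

-01100, 000-11, 00011-, 1-1001, 10-010, 110011, 11100-, 11111-

size-2^0 implicants → 000011(✓)  000100(✓)  000110(✓)  000111(✓)  001100(✓)  001110(✓)  100010(✓)  101001(✓)  101010(✓)  101100(✓)  110011  111000(✓)  111001(✓)  111110(✓)  111111(✓)
size-2^1 implicants → -01100  00-100(✓)  00-110(✓)  000-11  0001-0(✓)  00011-  0011-0(✓)  1-1001  10-010  11100-  11111-
size-2^2 implicants → 00-1-0
Unchecked terms (primes): -01100, 00-1-0, 000-11, 00011-, 1-1001, 10-010, 110011, 11100-, 11111-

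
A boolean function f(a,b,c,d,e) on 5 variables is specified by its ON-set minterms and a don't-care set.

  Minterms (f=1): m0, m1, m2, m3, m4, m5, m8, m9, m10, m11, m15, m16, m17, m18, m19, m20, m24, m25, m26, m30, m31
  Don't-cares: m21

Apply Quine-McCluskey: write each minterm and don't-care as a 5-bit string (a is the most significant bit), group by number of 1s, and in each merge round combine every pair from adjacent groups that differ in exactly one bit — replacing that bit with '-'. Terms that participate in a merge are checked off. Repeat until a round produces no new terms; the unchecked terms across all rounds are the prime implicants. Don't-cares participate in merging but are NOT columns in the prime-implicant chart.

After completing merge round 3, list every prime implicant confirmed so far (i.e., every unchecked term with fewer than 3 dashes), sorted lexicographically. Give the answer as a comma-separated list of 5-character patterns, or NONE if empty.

-1111, 01-11, 11-10, 1111-

Round 0: 00000✓ 00001✓ 00010✓ 00011✓ 00100✓ 00101✓ 01000✓ 01001✓ 01010✓ 01011✓ 01111✓ 10000✓ 10001✓ 10010✓ 10011✓ 10100✓ 10101✓ 11000✓ 11001✓ 11010✓ 11110✓ 11111✓
Round 1: -0000✓ -0001✓ -0010✓ -0011✓ -0100✓ -0101✓ -1000✓ -1001✓ -1010✓ -1111 0-000✓ 0-001✓ 0-010✓ 0-011✓ 00-00✓ 00-01✓ 000-0✓ 000-1✓ 0000-✓ 0001-✓ 0010-✓ 01-11 010-0✓ 010-1✓ 0100-✓ 0101-✓ 1-000✓ 1-001✓ 1-010✓ 10-00✓ 10-01✓ 100-0✓ 100-1✓ 1000-✓ 1001-✓ 1010-✓ 11-10 110-0✓ 1100-✓ 1111-
Round 2: --000✓ --001✓ --010✓ -0-00✓ -0-01✓ -00-0✓ -00-1✓ -000-✓ -001-✓ -010-✓ -10-0✓ -100-✓ 0-0-0✓ 0-0-1✓ 0-00-✓ 0-01-✓ 00-0-✓ 000--✓ 010--✓ 1-0-0✓ 1-00-✓ 10-0-✓ 100--✓
Round 3: --0-0 --00- -0-0- -00-- 0-0--
PIs = {--0-0, --00-, -0-0-, -00--, -1111, 0-0--, 01-11, 11-10, 1111-}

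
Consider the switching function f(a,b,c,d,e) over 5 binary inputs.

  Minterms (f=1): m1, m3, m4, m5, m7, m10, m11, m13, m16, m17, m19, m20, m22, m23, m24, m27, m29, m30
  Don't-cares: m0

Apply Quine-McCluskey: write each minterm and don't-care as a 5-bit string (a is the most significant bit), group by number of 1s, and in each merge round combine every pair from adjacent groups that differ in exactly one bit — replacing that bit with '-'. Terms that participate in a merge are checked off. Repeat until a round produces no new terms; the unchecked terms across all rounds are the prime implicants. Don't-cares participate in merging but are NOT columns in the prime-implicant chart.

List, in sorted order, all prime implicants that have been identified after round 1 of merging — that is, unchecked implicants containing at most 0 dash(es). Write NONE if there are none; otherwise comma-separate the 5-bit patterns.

NONE

Round 0: 00000✓ 00001✓ 00011✓ 00100✓ 00101✓ 00111✓ 01010✓ 01011✓ 01101✓ 10000✓ 10001✓ 10011✓ 10100✓ 10110✓ 10111✓ 11000✓ 11011✓ 11101✓ 11110✓
Round 1: -0000✓ -0001✓ -0011✓ -0100✓ -0111✓ -1011✓ -1101 0-011✓ 0-101 00-00✓ 00-01✓ 00-11✓ 000-1✓ 0000-✓ 001-1✓ 0010-✓ 0101- 1-000 1-011✓ 1-110 10-00✓ 10-11✓ 100-1✓ 1000-✓ 101-0 1011-
Round 2: --011 -0-00 -0-11 -00-1 -000- 00--1 00-0-
PIs = {--011, -0-00, -0-11, -00-1, -000-, -1101, 0-101, 00--1, 00-0-, 0101-, 1-000, 1-110, 101-0, 1011-}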